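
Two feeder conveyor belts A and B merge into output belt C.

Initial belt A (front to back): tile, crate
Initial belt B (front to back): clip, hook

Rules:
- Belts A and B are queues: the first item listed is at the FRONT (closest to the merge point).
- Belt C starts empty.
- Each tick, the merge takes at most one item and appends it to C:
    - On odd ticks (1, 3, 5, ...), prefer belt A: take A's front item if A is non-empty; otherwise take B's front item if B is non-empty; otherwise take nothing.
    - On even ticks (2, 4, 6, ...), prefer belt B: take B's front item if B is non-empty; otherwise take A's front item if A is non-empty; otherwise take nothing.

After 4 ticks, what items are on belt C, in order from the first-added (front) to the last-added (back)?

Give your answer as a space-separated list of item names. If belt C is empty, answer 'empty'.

Answer: tile clip crate hook

Derivation:
Tick 1: prefer A, take tile from A; A=[crate] B=[clip,hook] C=[tile]
Tick 2: prefer B, take clip from B; A=[crate] B=[hook] C=[tile,clip]
Tick 3: prefer A, take crate from A; A=[-] B=[hook] C=[tile,clip,crate]
Tick 4: prefer B, take hook from B; A=[-] B=[-] C=[tile,clip,crate,hook]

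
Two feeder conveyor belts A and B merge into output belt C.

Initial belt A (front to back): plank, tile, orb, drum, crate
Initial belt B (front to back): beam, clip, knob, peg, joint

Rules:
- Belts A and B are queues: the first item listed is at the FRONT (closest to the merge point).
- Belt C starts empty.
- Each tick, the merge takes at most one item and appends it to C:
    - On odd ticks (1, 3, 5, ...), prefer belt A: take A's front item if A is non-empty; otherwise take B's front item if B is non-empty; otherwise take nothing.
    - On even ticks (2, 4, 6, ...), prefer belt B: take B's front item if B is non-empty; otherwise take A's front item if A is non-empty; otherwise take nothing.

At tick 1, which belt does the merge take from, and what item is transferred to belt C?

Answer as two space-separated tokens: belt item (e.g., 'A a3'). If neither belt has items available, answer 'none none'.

Answer: A plank

Derivation:
Tick 1: prefer A, take plank from A; A=[tile,orb,drum,crate] B=[beam,clip,knob,peg,joint] C=[plank]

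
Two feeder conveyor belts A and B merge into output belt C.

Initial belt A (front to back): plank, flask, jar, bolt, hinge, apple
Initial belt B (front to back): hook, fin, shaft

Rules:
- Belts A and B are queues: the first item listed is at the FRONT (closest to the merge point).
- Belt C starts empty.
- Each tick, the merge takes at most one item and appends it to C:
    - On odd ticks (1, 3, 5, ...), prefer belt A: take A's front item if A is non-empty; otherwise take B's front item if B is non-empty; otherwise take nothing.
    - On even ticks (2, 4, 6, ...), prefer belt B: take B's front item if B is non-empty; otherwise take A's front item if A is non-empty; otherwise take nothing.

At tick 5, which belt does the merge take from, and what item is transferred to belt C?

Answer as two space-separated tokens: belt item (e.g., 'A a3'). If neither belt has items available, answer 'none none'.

Answer: A jar

Derivation:
Tick 1: prefer A, take plank from A; A=[flask,jar,bolt,hinge,apple] B=[hook,fin,shaft] C=[plank]
Tick 2: prefer B, take hook from B; A=[flask,jar,bolt,hinge,apple] B=[fin,shaft] C=[plank,hook]
Tick 3: prefer A, take flask from A; A=[jar,bolt,hinge,apple] B=[fin,shaft] C=[plank,hook,flask]
Tick 4: prefer B, take fin from B; A=[jar,bolt,hinge,apple] B=[shaft] C=[plank,hook,flask,fin]
Tick 5: prefer A, take jar from A; A=[bolt,hinge,apple] B=[shaft] C=[plank,hook,flask,fin,jar]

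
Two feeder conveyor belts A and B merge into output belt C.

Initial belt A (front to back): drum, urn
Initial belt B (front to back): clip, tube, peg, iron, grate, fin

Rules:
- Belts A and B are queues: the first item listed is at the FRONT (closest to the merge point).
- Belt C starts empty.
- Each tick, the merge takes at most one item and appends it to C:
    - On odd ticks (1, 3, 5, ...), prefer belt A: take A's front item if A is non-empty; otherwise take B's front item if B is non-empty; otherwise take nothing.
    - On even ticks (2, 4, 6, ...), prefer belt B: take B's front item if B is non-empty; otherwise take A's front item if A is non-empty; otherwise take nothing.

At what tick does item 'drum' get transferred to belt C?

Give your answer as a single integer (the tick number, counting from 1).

Answer: 1

Derivation:
Tick 1: prefer A, take drum from A; A=[urn] B=[clip,tube,peg,iron,grate,fin] C=[drum]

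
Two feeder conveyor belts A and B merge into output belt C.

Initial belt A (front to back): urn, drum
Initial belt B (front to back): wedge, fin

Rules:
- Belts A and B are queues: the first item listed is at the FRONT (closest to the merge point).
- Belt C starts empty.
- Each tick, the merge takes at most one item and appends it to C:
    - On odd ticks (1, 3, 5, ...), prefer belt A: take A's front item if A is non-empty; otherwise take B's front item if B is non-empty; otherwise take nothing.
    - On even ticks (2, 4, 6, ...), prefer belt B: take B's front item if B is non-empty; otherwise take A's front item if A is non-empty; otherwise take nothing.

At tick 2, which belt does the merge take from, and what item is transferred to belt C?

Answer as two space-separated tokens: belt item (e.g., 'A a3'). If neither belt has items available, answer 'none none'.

Answer: B wedge

Derivation:
Tick 1: prefer A, take urn from A; A=[drum] B=[wedge,fin] C=[urn]
Tick 2: prefer B, take wedge from B; A=[drum] B=[fin] C=[urn,wedge]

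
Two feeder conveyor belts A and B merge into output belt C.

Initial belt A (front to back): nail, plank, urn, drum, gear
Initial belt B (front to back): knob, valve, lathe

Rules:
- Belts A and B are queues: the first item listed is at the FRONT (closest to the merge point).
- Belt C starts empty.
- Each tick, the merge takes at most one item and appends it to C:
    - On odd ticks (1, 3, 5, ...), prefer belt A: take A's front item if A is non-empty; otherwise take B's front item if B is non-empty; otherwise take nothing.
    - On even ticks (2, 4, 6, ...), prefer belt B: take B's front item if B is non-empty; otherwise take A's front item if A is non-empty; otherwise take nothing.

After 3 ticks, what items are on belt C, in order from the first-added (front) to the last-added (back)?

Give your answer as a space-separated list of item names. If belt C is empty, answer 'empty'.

Answer: nail knob plank

Derivation:
Tick 1: prefer A, take nail from A; A=[plank,urn,drum,gear] B=[knob,valve,lathe] C=[nail]
Tick 2: prefer B, take knob from B; A=[plank,urn,drum,gear] B=[valve,lathe] C=[nail,knob]
Tick 3: prefer A, take plank from A; A=[urn,drum,gear] B=[valve,lathe] C=[nail,knob,plank]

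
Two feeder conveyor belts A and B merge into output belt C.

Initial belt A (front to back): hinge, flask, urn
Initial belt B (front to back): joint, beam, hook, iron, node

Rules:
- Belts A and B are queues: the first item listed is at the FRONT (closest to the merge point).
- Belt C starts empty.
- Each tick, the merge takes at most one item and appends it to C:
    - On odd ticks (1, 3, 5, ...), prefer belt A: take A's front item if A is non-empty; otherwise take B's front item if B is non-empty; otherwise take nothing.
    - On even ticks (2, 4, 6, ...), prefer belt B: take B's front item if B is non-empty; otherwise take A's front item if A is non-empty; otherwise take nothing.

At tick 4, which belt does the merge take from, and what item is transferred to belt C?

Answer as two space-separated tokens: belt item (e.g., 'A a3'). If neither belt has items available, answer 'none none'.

Answer: B beam

Derivation:
Tick 1: prefer A, take hinge from A; A=[flask,urn] B=[joint,beam,hook,iron,node] C=[hinge]
Tick 2: prefer B, take joint from B; A=[flask,urn] B=[beam,hook,iron,node] C=[hinge,joint]
Tick 3: prefer A, take flask from A; A=[urn] B=[beam,hook,iron,node] C=[hinge,joint,flask]
Tick 4: prefer B, take beam from B; A=[urn] B=[hook,iron,node] C=[hinge,joint,flask,beam]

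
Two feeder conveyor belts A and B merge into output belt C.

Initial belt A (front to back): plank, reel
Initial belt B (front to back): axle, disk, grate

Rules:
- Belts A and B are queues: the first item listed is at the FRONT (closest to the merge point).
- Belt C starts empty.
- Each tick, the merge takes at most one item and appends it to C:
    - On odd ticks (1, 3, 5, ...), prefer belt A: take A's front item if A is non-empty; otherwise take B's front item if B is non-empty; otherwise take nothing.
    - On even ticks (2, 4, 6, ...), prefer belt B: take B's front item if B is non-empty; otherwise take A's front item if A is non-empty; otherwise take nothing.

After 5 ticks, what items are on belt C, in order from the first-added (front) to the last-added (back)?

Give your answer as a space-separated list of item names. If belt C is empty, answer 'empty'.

Tick 1: prefer A, take plank from A; A=[reel] B=[axle,disk,grate] C=[plank]
Tick 2: prefer B, take axle from B; A=[reel] B=[disk,grate] C=[plank,axle]
Tick 3: prefer A, take reel from A; A=[-] B=[disk,grate] C=[plank,axle,reel]
Tick 4: prefer B, take disk from B; A=[-] B=[grate] C=[plank,axle,reel,disk]
Tick 5: prefer A, take grate from B; A=[-] B=[-] C=[plank,axle,reel,disk,grate]

Answer: plank axle reel disk grate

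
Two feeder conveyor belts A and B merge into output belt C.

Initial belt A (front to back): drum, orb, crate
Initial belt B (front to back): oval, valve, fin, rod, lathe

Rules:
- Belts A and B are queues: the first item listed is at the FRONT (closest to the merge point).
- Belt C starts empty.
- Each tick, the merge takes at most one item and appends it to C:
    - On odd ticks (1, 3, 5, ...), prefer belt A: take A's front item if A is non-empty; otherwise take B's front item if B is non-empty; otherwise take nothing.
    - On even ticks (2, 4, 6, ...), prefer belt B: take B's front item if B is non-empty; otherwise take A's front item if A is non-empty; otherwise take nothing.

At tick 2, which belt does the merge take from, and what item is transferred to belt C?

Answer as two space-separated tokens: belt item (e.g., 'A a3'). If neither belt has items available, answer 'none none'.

Tick 1: prefer A, take drum from A; A=[orb,crate] B=[oval,valve,fin,rod,lathe] C=[drum]
Tick 2: prefer B, take oval from B; A=[orb,crate] B=[valve,fin,rod,lathe] C=[drum,oval]

Answer: B oval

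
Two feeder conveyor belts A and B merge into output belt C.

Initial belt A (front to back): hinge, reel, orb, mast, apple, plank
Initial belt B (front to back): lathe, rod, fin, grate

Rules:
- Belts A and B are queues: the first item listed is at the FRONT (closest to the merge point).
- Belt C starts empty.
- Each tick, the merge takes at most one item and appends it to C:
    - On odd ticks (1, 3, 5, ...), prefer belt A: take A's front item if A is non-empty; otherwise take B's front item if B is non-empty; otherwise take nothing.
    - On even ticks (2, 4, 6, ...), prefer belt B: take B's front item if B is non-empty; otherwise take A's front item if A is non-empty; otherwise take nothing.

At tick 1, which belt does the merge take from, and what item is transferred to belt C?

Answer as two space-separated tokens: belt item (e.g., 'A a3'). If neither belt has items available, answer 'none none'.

Tick 1: prefer A, take hinge from A; A=[reel,orb,mast,apple,plank] B=[lathe,rod,fin,grate] C=[hinge]

Answer: A hinge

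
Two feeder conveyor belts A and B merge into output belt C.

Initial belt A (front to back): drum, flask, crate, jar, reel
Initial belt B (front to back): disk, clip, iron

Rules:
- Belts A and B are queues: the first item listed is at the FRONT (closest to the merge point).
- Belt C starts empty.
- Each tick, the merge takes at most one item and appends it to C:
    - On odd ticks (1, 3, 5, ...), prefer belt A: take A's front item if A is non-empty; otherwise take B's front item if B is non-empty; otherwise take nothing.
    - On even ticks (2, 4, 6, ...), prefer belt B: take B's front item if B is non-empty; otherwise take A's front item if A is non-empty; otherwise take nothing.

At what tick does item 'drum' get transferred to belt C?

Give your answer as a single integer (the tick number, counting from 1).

Tick 1: prefer A, take drum from A; A=[flask,crate,jar,reel] B=[disk,clip,iron] C=[drum]

Answer: 1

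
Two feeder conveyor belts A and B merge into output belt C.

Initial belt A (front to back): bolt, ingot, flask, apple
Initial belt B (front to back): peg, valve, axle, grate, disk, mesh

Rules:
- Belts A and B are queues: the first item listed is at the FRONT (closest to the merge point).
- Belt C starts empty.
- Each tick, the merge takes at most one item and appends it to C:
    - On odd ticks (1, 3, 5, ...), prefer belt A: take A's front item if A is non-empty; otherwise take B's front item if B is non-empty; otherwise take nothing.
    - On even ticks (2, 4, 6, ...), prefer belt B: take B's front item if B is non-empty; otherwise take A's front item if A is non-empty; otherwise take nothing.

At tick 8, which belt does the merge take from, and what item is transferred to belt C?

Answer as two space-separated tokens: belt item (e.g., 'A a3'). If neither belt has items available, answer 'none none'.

Answer: B grate

Derivation:
Tick 1: prefer A, take bolt from A; A=[ingot,flask,apple] B=[peg,valve,axle,grate,disk,mesh] C=[bolt]
Tick 2: prefer B, take peg from B; A=[ingot,flask,apple] B=[valve,axle,grate,disk,mesh] C=[bolt,peg]
Tick 3: prefer A, take ingot from A; A=[flask,apple] B=[valve,axle,grate,disk,mesh] C=[bolt,peg,ingot]
Tick 4: prefer B, take valve from B; A=[flask,apple] B=[axle,grate,disk,mesh] C=[bolt,peg,ingot,valve]
Tick 5: prefer A, take flask from A; A=[apple] B=[axle,grate,disk,mesh] C=[bolt,peg,ingot,valve,flask]
Tick 6: prefer B, take axle from B; A=[apple] B=[grate,disk,mesh] C=[bolt,peg,ingot,valve,flask,axle]
Tick 7: prefer A, take apple from A; A=[-] B=[grate,disk,mesh] C=[bolt,peg,ingot,valve,flask,axle,apple]
Tick 8: prefer B, take grate from B; A=[-] B=[disk,mesh] C=[bolt,peg,ingot,valve,flask,axle,apple,grate]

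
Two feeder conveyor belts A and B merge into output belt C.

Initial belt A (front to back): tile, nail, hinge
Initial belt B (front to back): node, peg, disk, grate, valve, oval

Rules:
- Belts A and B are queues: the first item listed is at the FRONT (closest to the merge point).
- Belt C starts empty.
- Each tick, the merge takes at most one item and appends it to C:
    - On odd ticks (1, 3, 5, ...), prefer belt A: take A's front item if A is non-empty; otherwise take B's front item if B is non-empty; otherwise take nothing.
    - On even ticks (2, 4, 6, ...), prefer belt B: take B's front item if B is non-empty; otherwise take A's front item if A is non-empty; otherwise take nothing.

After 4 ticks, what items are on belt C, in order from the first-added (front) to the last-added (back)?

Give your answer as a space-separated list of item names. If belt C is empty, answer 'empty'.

Answer: tile node nail peg

Derivation:
Tick 1: prefer A, take tile from A; A=[nail,hinge] B=[node,peg,disk,grate,valve,oval] C=[tile]
Tick 2: prefer B, take node from B; A=[nail,hinge] B=[peg,disk,grate,valve,oval] C=[tile,node]
Tick 3: prefer A, take nail from A; A=[hinge] B=[peg,disk,grate,valve,oval] C=[tile,node,nail]
Tick 4: prefer B, take peg from B; A=[hinge] B=[disk,grate,valve,oval] C=[tile,node,nail,peg]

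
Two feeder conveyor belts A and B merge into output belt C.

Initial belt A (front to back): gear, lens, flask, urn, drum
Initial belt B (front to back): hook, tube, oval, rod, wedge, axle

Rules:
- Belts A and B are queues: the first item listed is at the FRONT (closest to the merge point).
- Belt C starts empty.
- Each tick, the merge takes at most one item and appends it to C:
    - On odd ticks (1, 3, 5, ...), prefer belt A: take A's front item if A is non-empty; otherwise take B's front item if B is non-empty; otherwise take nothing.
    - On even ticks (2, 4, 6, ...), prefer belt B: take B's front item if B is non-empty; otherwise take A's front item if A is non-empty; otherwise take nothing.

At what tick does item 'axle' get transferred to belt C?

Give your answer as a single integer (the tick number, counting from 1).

Tick 1: prefer A, take gear from A; A=[lens,flask,urn,drum] B=[hook,tube,oval,rod,wedge,axle] C=[gear]
Tick 2: prefer B, take hook from B; A=[lens,flask,urn,drum] B=[tube,oval,rod,wedge,axle] C=[gear,hook]
Tick 3: prefer A, take lens from A; A=[flask,urn,drum] B=[tube,oval,rod,wedge,axle] C=[gear,hook,lens]
Tick 4: prefer B, take tube from B; A=[flask,urn,drum] B=[oval,rod,wedge,axle] C=[gear,hook,lens,tube]
Tick 5: prefer A, take flask from A; A=[urn,drum] B=[oval,rod,wedge,axle] C=[gear,hook,lens,tube,flask]
Tick 6: prefer B, take oval from B; A=[urn,drum] B=[rod,wedge,axle] C=[gear,hook,lens,tube,flask,oval]
Tick 7: prefer A, take urn from A; A=[drum] B=[rod,wedge,axle] C=[gear,hook,lens,tube,flask,oval,urn]
Tick 8: prefer B, take rod from B; A=[drum] B=[wedge,axle] C=[gear,hook,lens,tube,flask,oval,urn,rod]
Tick 9: prefer A, take drum from A; A=[-] B=[wedge,axle] C=[gear,hook,lens,tube,flask,oval,urn,rod,drum]
Tick 10: prefer B, take wedge from B; A=[-] B=[axle] C=[gear,hook,lens,tube,flask,oval,urn,rod,drum,wedge]
Tick 11: prefer A, take axle from B; A=[-] B=[-] C=[gear,hook,lens,tube,flask,oval,urn,rod,drum,wedge,axle]

Answer: 11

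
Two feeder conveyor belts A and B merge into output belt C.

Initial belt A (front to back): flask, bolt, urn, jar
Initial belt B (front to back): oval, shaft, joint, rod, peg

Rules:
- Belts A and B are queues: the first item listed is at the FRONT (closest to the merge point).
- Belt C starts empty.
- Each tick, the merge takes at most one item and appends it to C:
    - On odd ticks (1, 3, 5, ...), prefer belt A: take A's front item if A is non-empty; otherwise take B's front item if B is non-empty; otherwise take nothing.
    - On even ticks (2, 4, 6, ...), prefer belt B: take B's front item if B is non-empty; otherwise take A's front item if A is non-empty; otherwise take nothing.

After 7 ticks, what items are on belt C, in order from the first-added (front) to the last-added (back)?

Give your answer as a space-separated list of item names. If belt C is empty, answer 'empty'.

Answer: flask oval bolt shaft urn joint jar

Derivation:
Tick 1: prefer A, take flask from A; A=[bolt,urn,jar] B=[oval,shaft,joint,rod,peg] C=[flask]
Tick 2: prefer B, take oval from B; A=[bolt,urn,jar] B=[shaft,joint,rod,peg] C=[flask,oval]
Tick 3: prefer A, take bolt from A; A=[urn,jar] B=[shaft,joint,rod,peg] C=[flask,oval,bolt]
Tick 4: prefer B, take shaft from B; A=[urn,jar] B=[joint,rod,peg] C=[flask,oval,bolt,shaft]
Tick 5: prefer A, take urn from A; A=[jar] B=[joint,rod,peg] C=[flask,oval,bolt,shaft,urn]
Tick 6: prefer B, take joint from B; A=[jar] B=[rod,peg] C=[flask,oval,bolt,shaft,urn,joint]
Tick 7: prefer A, take jar from A; A=[-] B=[rod,peg] C=[flask,oval,bolt,shaft,urn,joint,jar]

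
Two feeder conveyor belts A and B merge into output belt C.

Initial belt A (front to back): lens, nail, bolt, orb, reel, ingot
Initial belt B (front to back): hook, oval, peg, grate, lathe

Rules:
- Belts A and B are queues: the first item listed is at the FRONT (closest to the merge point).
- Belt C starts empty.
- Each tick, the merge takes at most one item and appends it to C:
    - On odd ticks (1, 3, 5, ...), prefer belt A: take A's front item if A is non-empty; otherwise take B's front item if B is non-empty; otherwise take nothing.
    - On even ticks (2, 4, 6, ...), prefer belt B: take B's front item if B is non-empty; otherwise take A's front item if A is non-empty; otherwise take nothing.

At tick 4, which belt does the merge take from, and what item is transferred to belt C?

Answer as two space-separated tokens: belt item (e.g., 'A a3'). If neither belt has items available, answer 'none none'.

Answer: B oval

Derivation:
Tick 1: prefer A, take lens from A; A=[nail,bolt,orb,reel,ingot] B=[hook,oval,peg,grate,lathe] C=[lens]
Tick 2: prefer B, take hook from B; A=[nail,bolt,orb,reel,ingot] B=[oval,peg,grate,lathe] C=[lens,hook]
Tick 3: prefer A, take nail from A; A=[bolt,orb,reel,ingot] B=[oval,peg,grate,lathe] C=[lens,hook,nail]
Tick 4: prefer B, take oval from B; A=[bolt,orb,reel,ingot] B=[peg,grate,lathe] C=[lens,hook,nail,oval]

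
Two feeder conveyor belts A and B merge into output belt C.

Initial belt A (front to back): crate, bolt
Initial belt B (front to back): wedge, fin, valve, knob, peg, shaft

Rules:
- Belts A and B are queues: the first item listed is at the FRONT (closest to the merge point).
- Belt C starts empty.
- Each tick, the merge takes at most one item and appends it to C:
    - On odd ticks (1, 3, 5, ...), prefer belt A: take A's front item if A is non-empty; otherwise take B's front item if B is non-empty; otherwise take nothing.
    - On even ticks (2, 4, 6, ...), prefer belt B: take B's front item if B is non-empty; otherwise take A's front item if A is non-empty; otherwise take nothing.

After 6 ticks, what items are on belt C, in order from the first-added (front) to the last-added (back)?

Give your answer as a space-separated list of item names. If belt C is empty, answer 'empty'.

Answer: crate wedge bolt fin valve knob

Derivation:
Tick 1: prefer A, take crate from A; A=[bolt] B=[wedge,fin,valve,knob,peg,shaft] C=[crate]
Tick 2: prefer B, take wedge from B; A=[bolt] B=[fin,valve,knob,peg,shaft] C=[crate,wedge]
Tick 3: prefer A, take bolt from A; A=[-] B=[fin,valve,knob,peg,shaft] C=[crate,wedge,bolt]
Tick 4: prefer B, take fin from B; A=[-] B=[valve,knob,peg,shaft] C=[crate,wedge,bolt,fin]
Tick 5: prefer A, take valve from B; A=[-] B=[knob,peg,shaft] C=[crate,wedge,bolt,fin,valve]
Tick 6: prefer B, take knob from B; A=[-] B=[peg,shaft] C=[crate,wedge,bolt,fin,valve,knob]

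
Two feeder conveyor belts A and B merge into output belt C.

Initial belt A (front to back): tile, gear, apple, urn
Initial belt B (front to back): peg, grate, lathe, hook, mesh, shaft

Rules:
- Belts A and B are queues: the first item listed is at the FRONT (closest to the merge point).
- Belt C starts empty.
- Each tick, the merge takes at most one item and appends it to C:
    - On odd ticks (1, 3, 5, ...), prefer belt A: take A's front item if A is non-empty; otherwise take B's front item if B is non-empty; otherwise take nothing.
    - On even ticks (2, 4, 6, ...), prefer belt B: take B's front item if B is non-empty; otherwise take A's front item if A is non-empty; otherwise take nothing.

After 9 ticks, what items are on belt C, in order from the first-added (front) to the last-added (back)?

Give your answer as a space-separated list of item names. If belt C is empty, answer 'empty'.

Answer: tile peg gear grate apple lathe urn hook mesh

Derivation:
Tick 1: prefer A, take tile from A; A=[gear,apple,urn] B=[peg,grate,lathe,hook,mesh,shaft] C=[tile]
Tick 2: prefer B, take peg from B; A=[gear,apple,urn] B=[grate,lathe,hook,mesh,shaft] C=[tile,peg]
Tick 3: prefer A, take gear from A; A=[apple,urn] B=[grate,lathe,hook,mesh,shaft] C=[tile,peg,gear]
Tick 4: prefer B, take grate from B; A=[apple,urn] B=[lathe,hook,mesh,shaft] C=[tile,peg,gear,grate]
Tick 5: prefer A, take apple from A; A=[urn] B=[lathe,hook,mesh,shaft] C=[tile,peg,gear,grate,apple]
Tick 6: prefer B, take lathe from B; A=[urn] B=[hook,mesh,shaft] C=[tile,peg,gear,grate,apple,lathe]
Tick 7: prefer A, take urn from A; A=[-] B=[hook,mesh,shaft] C=[tile,peg,gear,grate,apple,lathe,urn]
Tick 8: prefer B, take hook from B; A=[-] B=[mesh,shaft] C=[tile,peg,gear,grate,apple,lathe,urn,hook]
Tick 9: prefer A, take mesh from B; A=[-] B=[shaft] C=[tile,peg,gear,grate,apple,lathe,urn,hook,mesh]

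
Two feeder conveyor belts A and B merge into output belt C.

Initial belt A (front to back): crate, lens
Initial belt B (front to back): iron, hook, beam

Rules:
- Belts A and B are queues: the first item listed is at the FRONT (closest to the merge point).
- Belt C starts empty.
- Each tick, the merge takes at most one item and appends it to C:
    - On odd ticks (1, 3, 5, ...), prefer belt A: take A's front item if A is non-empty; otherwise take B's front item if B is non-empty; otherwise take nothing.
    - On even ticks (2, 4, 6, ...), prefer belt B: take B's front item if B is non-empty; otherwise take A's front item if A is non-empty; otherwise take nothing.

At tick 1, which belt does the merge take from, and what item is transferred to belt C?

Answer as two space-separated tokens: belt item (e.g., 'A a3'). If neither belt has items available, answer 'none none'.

Tick 1: prefer A, take crate from A; A=[lens] B=[iron,hook,beam] C=[crate]

Answer: A crate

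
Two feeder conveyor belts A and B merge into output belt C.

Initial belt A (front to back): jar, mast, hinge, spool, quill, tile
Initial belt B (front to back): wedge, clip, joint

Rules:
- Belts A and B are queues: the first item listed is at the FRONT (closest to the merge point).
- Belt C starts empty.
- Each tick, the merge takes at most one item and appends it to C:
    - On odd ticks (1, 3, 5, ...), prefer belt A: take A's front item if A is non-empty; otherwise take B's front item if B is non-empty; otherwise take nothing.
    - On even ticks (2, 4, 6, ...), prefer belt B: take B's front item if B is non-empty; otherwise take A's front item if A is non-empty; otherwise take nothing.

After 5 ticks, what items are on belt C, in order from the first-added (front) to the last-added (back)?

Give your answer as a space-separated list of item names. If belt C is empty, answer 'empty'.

Tick 1: prefer A, take jar from A; A=[mast,hinge,spool,quill,tile] B=[wedge,clip,joint] C=[jar]
Tick 2: prefer B, take wedge from B; A=[mast,hinge,spool,quill,tile] B=[clip,joint] C=[jar,wedge]
Tick 3: prefer A, take mast from A; A=[hinge,spool,quill,tile] B=[clip,joint] C=[jar,wedge,mast]
Tick 4: prefer B, take clip from B; A=[hinge,spool,quill,tile] B=[joint] C=[jar,wedge,mast,clip]
Tick 5: prefer A, take hinge from A; A=[spool,quill,tile] B=[joint] C=[jar,wedge,mast,clip,hinge]

Answer: jar wedge mast clip hinge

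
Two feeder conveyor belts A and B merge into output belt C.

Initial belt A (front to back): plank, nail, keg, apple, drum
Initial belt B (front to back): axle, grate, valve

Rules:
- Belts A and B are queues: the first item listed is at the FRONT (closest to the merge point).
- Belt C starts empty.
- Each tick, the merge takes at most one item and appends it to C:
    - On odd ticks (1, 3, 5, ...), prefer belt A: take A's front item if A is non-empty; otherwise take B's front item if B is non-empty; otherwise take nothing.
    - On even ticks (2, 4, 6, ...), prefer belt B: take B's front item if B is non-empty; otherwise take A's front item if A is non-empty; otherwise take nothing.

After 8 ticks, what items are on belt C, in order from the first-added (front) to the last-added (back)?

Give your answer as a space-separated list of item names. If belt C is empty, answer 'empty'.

Tick 1: prefer A, take plank from A; A=[nail,keg,apple,drum] B=[axle,grate,valve] C=[plank]
Tick 2: prefer B, take axle from B; A=[nail,keg,apple,drum] B=[grate,valve] C=[plank,axle]
Tick 3: prefer A, take nail from A; A=[keg,apple,drum] B=[grate,valve] C=[plank,axle,nail]
Tick 4: prefer B, take grate from B; A=[keg,apple,drum] B=[valve] C=[plank,axle,nail,grate]
Tick 5: prefer A, take keg from A; A=[apple,drum] B=[valve] C=[plank,axle,nail,grate,keg]
Tick 6: prefer B, take valve from B; A=[apple,drum] B=[-] C=[plank,axle,nail,grate,keg,valve]
Tick 7: prefer A, take apple from A; A=[drum] B=[-] C=[plank,axle,nail,grate,keg,valve,apple]
Tick 8: prefer B, take drum from A; A=[-] B=[-] C=[plank,axle,nail,grate,keg,valve,apple,drum]

Answer: plank axle nail grate keg valve apple drum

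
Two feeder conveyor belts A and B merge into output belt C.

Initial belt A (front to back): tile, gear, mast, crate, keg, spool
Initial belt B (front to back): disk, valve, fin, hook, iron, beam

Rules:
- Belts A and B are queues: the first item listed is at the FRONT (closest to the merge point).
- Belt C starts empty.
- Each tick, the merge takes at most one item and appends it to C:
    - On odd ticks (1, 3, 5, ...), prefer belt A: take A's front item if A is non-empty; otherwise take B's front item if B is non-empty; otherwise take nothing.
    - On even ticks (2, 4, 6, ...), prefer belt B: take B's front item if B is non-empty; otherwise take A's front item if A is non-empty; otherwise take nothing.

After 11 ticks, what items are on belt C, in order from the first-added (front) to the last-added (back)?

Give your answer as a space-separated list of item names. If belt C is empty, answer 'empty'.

Answer: tile disk gear valve mast fin crate hook keg iron spool

Derivation:
Tick 1: prefer A, take tile from A; A=[gear,mast,crate,keg,spool] B=[disk,valve,fin,hook,iron,beam] C=[tile]
Tick 2: prefer B, take disk from B; A=[gear,mast,crate,keg,spool] B=[valve,fin,hook,iron,beam] C=[tile,disk]
Tick 3: prefer A, take gear from A; A=[mast,crate,keg,spool] B=[valve,fin,hook,iron,beam] C=[tile,disk,gear]
Tick 4: prefer B, take valve from B; A=[mast,crate,keg,spool] B=[fin,hook,iron,beam] C=[tile,disk,gear,valve]
Tick 5: prefer A, take mast from A; A=[crate,keg,spool] B=[fin,hook,iron,beam] C=[tile,disk,gear,valve,mast]
Tick 6: prefer B, take fin from B; A=[crate,keg,spool] B=[hook,iron,beam] C=[tile,disk,gear,valve,mast,fin]
Tick 7: prefer A, take crate from A; A=[keg,spool] B=[hook,iron,beam] C=[tile,disk,gear,valve,mast,fin,crate]
Tick 8: prefer B, take hook from B; A=[keg,spool] B=[iron,beam] C=[tile,disk,gear,valve,mast,fin,crate,hook]
Tick 9: prefer A, take keg from A; A=[spool] B=[iron,beam] C=[tile,disk,gear,valve,mast,fin,crate,hook,keg]
Tick 10: prefer B, take iron from B; A=[spool] B=[beam] C=[tile,disk,gear,valve,mast,fin,crate,hook,keg,iron]
Tick 11: prefer A, take spool from A; A=[-] B=[beam] C=[tile,disk,gear,valve,mast,fin,crate,hook,keg,iron,spool]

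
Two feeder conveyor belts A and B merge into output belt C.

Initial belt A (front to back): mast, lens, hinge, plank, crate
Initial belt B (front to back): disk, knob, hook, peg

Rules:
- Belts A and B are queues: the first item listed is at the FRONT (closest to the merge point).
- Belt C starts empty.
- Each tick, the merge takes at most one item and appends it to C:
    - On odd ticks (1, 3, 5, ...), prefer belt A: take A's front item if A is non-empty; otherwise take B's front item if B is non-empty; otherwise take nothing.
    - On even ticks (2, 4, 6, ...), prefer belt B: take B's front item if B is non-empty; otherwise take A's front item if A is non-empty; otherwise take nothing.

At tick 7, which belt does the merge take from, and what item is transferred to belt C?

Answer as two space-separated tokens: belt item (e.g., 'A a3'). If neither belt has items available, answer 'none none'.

Answer: A plank

Derivation:
Tick 1: prefer A, take mast from A; A=[lens,hinge,plank,crate] B=[disk,knob,hook,peg] C=[mast]
Tick 2: prefer B, take disk from B; A=[lens,hinge,plank,crate] B=[knob,hook,peg] C=[mast,disk]
Tick 3: prefer A, take lens from A; A=[hinge,plank,crate] B=[knob,hook,peg] C=[mast,disk,lens]
Tick 4: prefer B, take knob from B; A=[hinge,plank,crate] B=[hook,peg] C=[mast,disk,lens,knob]
Tick 5: prefer A, take hinge from A; A=[plank,crate] B=[hook,peg] C=[mast,disk,lens,knob,hinge]
Tick 6: prefer B, take hook from B; A=[plank,crate] B=[peg] C=[mast,disk,lens,knob,hinge,hook]
Tick 7: prefer A, take plank from A; A=[crate] B=[peg] C=[mast,disk,lens,knob,hinge,hook,plank]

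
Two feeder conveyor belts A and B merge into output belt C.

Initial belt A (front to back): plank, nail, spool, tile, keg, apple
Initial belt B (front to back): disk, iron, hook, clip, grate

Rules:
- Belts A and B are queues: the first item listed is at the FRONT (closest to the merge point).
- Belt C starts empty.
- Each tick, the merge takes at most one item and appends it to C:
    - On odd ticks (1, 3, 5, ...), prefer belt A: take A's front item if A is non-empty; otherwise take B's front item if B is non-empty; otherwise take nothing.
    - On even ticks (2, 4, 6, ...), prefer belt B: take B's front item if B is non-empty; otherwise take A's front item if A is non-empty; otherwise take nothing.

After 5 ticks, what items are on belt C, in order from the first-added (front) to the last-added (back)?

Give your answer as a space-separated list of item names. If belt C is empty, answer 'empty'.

Tick 1: prefer A, take plank from A; A=[nail,spool,tile,keg,apple] B=[disk,iron,hook,clip,grate] C=[plank]
Tick 2: prefer B, take disk from B; A=[nail,spool,tile,keg,apple] B=[iron,hook,clip,grate] C=[plank,disk]
Tick 3: prefer A, take nail from A; A=[spool,tile,keg,apple] B=[iron,hook,clip,grate] C=[plank,disk,nail]
Tick 4: prefer B, take iron from B; A=[spool,tile,keg,apple] B=[hook,clip,grate] C=[plank,disk,nail,iron]
Tick 5: prefer A, take spool from A; A=[tile,keg,apple] B=[hook,clip,grate] C=[plank,disk,nail,iron,spool]

Answer: plank disk nail iron spool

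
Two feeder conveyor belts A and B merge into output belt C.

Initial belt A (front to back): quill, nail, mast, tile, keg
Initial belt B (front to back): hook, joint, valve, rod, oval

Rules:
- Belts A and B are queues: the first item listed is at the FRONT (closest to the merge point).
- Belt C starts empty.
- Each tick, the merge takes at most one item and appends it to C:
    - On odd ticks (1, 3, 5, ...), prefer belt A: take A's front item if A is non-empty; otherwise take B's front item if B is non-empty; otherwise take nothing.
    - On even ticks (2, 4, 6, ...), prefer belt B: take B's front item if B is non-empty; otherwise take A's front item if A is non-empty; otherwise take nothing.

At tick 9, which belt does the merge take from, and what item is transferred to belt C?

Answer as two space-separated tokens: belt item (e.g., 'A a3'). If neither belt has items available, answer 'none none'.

Tick 1: prefer A, take quill from A; A=[nail,mast,tile,keg] B=[hook,joint,valve,rod,oval] C=[quill]
Tick 2: prefer B, take hook from B; A=[nail,mast,tile,keg] B=[joint,valve,rod,oval] C=[quill,hook]
Tick 3: prefer A, take nail from A; A=[mast,tile,keg] B=[joint,valve,rod,oval] C=[quill,hook,nail]
Tick 4: prefer B, take joint from B; A=[mast,tile,keg] B=[valve,rod,oval] C=[quill,hook,nail,joint]
Tick 5: prefer A, take mast from A; A=[tile,keg] B=[valve,rod,oval] C=[quill,hook,nail,joint,mast]
Tick 6: prefer B, take valve from B; A=[tile,keg] B=[rod,oval] C=[quill,hook,nail,joint,mast,valve]
Tick 7: prefer A, take tile from A; A=[keg] B=[rod,oval] C=[quill,hook,nail,joint,mast,valve,tile]
Tick 8: prefer B, take rod from B; A=[keg] B=[oval] C=[quill,hook,nail,joint,mast,valve,tile,rod]
Tick 9: prefer A, take keg from A; A=[-] B=[oval] C=[quill,hook,nail,joint,mast,valve,tile,rod,keg]

Answer: A keg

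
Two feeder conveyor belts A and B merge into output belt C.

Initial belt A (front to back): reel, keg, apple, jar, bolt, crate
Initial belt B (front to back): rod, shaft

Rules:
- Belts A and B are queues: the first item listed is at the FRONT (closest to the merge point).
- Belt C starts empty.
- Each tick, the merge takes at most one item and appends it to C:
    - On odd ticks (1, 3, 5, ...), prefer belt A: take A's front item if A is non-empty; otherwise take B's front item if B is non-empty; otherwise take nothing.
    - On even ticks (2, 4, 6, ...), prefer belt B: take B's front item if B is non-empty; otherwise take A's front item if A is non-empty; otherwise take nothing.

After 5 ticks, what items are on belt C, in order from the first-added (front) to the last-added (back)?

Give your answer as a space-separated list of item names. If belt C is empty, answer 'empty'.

Tick 1: prefer A, take reel from A; A=[keg,apple,jar,bolt,crate] B=[rod,shaft] C=[reel]
Tick 2: prefer B, take rod from B; A=[keg,apple,jar,bolt,crate] B=[shaft] C=[reel,rod]
Tick 3: prefer A, take keg from A; A=[apple,jar,bolt,crate] B=[shaft] C=[reel,rod,keg]
Tick 4: prefer B, take shaft from B; A=[apple,jar,bolt,crate] B=[-] C=[reel,rod,keg,shaft]
Tick 5: prefer A, take apple from A; A=[jar,bolt,crate] B=[-] C=[reel,rod,keg,shaft,apple]

Answer: reel rod keg shaft apple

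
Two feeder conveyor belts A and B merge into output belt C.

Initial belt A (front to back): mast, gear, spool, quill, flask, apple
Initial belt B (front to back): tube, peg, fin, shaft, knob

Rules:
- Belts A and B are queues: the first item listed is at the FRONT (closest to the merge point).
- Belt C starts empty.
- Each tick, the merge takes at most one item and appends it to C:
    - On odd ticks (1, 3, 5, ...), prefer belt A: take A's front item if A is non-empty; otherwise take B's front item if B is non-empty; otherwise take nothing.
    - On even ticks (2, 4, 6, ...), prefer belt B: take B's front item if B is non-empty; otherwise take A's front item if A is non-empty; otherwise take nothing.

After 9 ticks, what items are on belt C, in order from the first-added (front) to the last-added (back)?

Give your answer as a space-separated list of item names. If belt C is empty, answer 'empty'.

Answer: mast tube gear peg spool fin quill shaft flask

Derivation:
Tick 1: prefer A, take mast from A; A=[gear,spool,quill,flask,apple] B=[tube,peg,fin,shaft,knob] C=[mast]
Tick 2: prefer B, take tube from B; A=[gear,spool,quill,flask,apple] B=[peg,fin,shaft,knob] C=[mast,tube]
Tick 3: prefer A, take gear from A; A=[spool,quill,flask,apple] B=[peg,fin,shaft,knob] C=[mast,tube,gear]
Tick 4: prefer B, take peg from B; A=[spool,quill,flask,apple] B=[fin,shaft,knob] C=[mast,tube,gear,peg]
Tick 5: prefer A, take spool from A; A=[quill,flask,apple] B=[fin,shaft,knob] C=[mast,tube,gear,peg,spool]
Tick 6: prefer B, take fin from B; A=[quill,flask,apple] B=[shaft,knob] C=[mast,tube,gear,peg,spool,fin]
Tick 7: prefer A, take quill from A; A=[flask,apple] B=[shaft,knob] C=[mast,tube,gear,peg,spool,fin,quill]
Tick 8: prefer B, take shaft from B; A=[flask,apple] B=[knob] C=[mast,tube,gear,peg,spool,fin,quill,shaft]
Tick 9: prefer A, take flask from A; A=[apple] B=[knob] C=[mast,tube,gear,peg,spool,fin,quill,shaft,flask]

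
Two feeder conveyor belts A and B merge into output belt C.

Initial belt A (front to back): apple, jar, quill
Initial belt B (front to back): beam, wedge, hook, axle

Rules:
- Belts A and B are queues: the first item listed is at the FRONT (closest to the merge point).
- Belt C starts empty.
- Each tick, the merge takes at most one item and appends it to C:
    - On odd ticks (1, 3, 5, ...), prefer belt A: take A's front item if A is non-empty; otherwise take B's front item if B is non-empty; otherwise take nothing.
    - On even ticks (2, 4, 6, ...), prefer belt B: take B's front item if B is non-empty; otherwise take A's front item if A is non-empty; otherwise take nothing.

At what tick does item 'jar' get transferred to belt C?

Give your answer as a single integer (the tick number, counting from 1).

Answer: 3

Derivation:
Tick 1: prefer A, take apple from A; A=[jar,quill] B=[beam,wedge,hook,axle] C=[apple]
Tick 2: prefer B, take beam from B; A=[jar,quill] B=[wedge,hook,axle] C=[apple,beam]
Tick 3: prefer A, take jar from A; A=[quill] B=[wedge,hook,axle] C=[apple,beam,jar]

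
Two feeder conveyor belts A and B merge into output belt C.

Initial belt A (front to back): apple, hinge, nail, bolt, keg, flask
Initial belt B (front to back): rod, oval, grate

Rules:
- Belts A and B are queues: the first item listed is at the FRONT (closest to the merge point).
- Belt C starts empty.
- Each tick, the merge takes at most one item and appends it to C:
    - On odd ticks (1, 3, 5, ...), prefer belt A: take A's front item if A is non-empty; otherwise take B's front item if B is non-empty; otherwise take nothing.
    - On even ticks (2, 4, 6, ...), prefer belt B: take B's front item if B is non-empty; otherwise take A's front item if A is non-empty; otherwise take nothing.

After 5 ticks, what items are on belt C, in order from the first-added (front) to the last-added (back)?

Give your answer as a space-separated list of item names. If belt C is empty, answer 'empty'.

Tick 1: prefer A, take apple from A; A=[hinge,nail,bolt,keg,flask] B=[rod,oval,grate] C=[apple]
Tick 2: prefer B, take rod from B; A=[hinge,nail,bolt,keg,flask] B=[oval,grate] C=[apple,rod]
Tick 3: prefer A, take hinge from A; A=[nail,bolt,keg,flask] B=[oval,grate] C=[apple,rod,hinge]
Tick 4: prefer B, take oval from B; A=[nail,bolt,keg,flask] B=[grate] C=[apple,rod,hinge,oval]
Tick 5: prefer A, take nail from A; A=[bolt,keg,flask] B=[grate] C=[apple,rod,hinge,oval,nail]

Answer: apple rod hinge oval nail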